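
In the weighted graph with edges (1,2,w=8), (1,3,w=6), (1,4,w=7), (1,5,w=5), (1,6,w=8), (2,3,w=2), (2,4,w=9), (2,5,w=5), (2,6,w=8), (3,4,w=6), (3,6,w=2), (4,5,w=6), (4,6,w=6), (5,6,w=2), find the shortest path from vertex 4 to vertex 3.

Step 1: Build adjacency list with weights:
  1: 2(w=8), 3(w=6), 4(w=7), 5(w=5), 6(w=8)
  2: 1(w=8), 3(w=2), 4(w=9), 5(w=5), 6(w=8)
  3: 1(w=6), 2(w=2), 4(w=6), 6(w=2)
  4: 1(w=7), 2(w=9), 3(w=6), 5(w=6), 6(w=6)
  5: 1(w=5), 2(w=5), 4(w=6), 6(w=2)
  6: 1(w=8), 2(w=8), 3(w=2), 4(w=6), 5(w=2)

Step 2: Apply Dijkstra's algorithm from vertex 4:
  Visit vertex 4 (distance=0)
    Update dist[1] = 7
    Update dist[2] = 9
    Update dist[3] = 6
    Update dist[5] = 6
    Update dist[6] = 6
  Visit vertex 3 (distance=6)
    Update dist[2] = 8

Step 3: Shortest path: 4 -> 3
Total weight: 6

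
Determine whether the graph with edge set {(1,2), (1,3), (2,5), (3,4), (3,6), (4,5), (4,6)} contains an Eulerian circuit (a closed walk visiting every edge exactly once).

Step 1: Find the degree of each vertex:
  deg(1) = 2
  deg(2) = 2
  deg(3) = 3
  deg(4) = 3
  deg(5) = 2
  deg(6) = 2

Step 2: Count vertices with odd degree:
  Odd-degree vertices: 3, 4 (2 total)

Step 3: Apply Euler's theorem:
  - Eulerian circuit exists iff graph is connected and all vertices have even degree
  - Eulerian path exists iff graph is connected and has 0 or 2 odd-degree vertices

Graph is connected with exactly 2 odd-degree vertices (3, 4).
Eulerian path exists (starting and ending at the odd-degree vertices), but no Eulerian circuit.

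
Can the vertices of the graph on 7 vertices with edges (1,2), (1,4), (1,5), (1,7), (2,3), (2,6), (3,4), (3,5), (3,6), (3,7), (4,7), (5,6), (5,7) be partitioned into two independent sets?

Step 1: Attempt 2-coloring using BFS:
  Start at vertex 1, assign color 0
  Color vertex 2 with color 1 (neighbor of 1)
  Color vertex 4 with color 1 (neighbor of 1)
  Color vertex 5 with color 1 (neighbor of 1)
  Color vertex 7 with color 1 (neighbor of 1)
  Color vertex 3 with color 0 (neighbor of 2)
  Color vertex 6 with color 0 (neighbor of 2)

Step 2: Conflict found! Vertices 4 and 7 are adjacent but have the same color.
This means the graph contains an odd cycle.

The graph is NOT bipartite.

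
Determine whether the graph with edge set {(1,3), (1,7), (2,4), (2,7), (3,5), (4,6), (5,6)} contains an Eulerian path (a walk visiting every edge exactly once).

Step 1: Find the degree of each vertex:
  deg(1) = 2
  deg(2) = 2
  deg(3) = 2
  deg(4) = 2
  deg(5) = 2
  deg(6) = 2
  deg(7) = 2

Step 2: Count vertices with odd degree:
  All vertices have even degree (0 odd-degree vertices)

Step 3: Apply Euler's theorem:
  - Eulerian circuit exists iff graph is connected and all vertices have even degree
  - Eulerian path exists iff graph is connected and has 0 or 2 odd-degree vertices

Graph is connected with 0 odd-degree vertices.
Both Eulerian circuit and Eulerian path exist.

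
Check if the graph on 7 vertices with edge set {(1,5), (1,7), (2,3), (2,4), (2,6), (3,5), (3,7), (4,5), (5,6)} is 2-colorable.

Step 1: Attempt 2-coloring using BFS:
  Start at vertex 1, assign color 0
  Color vertex 5 with color 1 (neighbor of 1)
  Color vertex 7 with color 1 (neighbor of 1)
  Color vertex 3 with color 0 (neighbor of 5)
  Color vertex 4 with color 0 (neighbor of 5)
  Color vertex 6 with color 0 (neighbor of 5)
  Color vertex 2 with color 1 (neighbor of 3)

Step 2: 2-coloring succeeded. No conflicts found.
  Set A (color 0): {1, 3, 4, 6}
  Set B (color 1): {2, 5, 7}

The graph is bipartite with partition {1, 3, 4, 6}, {2, 5, 7}.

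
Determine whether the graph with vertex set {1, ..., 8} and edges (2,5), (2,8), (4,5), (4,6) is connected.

Step 1: Build adjacency list from edges:
  1: (none)
  2: 5, 8
  3: (none)
  4: 5, 6
  5: 2, 4
  6: 4
  7: (none)
  8: 2

Step 2: Run BFS/DFS from vertex 1:
  Visited: {1}
  Reached 1 of 8 vertices

Step 3: Only 1 of 8 vertices reached. Graph is disconnected.
Connected components: {1}, {2, 4, 5, 6, 8}, {3}, {7}
Answer: No, the graph is not connected (4 components).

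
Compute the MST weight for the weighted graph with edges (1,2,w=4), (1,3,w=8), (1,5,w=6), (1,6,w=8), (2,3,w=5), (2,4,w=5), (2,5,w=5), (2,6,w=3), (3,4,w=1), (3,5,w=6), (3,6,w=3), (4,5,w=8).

Apply Kruskal's algorithm (sort edges by weight, add if no cycle):

Sorted edges by weight:
  (3,4) w=1
  (2,6) w=3
  (3,6) w=3
  (1,2) w=4
  (2,3) w=5
  (2,4) w=5
  (2,5) w=5
  (1,5) w=6
  (3,5) w=6
  (1,6) w=8
  (1,3) w=8
  (4,5) w=8

Add edge (3,4) w=1 -- no cycle. Running total: 1
Add edge (2,6) w=3 -- no cycle. Running total: 4
Add edge (3,6) w=3 -- no cycle. Running total: 7
Add edge (1,2) w=4 -- no cycle. Running total: 11
Skip edge (2,3) w=5 -- would create cycle
Skip edge (2,4) w=5 -- would create cycle
Add edge (2,5) w=5 -- no cycle. Running total: 16

MST edges: (3,4,w=1), (2,6,w=3), (3,6,w=3), (1,2,w=4), (2,5,w=5)
Total MST weight: 1 + 3 + 3 + 4 + 5 = 16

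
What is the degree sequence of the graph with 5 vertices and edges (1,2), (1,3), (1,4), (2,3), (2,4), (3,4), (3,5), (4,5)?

Step 1: Count edges incident to each vertex:
  deg(1) = 3 (neighbors: 2, 3, 4)
  deg(2) = 3 (neighbors: 1, 3, 4)
  deg(3) = 4 (neighbors: 1, 2, 4, 5)
  deg(4) = 4 (neighbors: 1, 2, 3, 5)
  deg(5) = 2 (neighbors: 3, 4)

Step 2: Sort degrees in non-increasing order:
  Degrees: [3, 3, 4, 4, 2] -> sorted: [4, 4, 3, 3, 2]

Degree sequence: [4, 4, 3, 3, 2]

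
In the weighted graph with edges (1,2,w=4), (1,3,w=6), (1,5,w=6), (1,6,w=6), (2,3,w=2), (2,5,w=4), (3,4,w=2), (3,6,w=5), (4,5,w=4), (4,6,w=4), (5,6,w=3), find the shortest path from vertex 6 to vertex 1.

Step 1: Build adjacency list with weights:
  1: 2(w=4), 3(w=6), 5(w=6), 6(w=6)
  2: 1(w=4), 3(w=2), 5(w=4)
  3: 1(w=6), 2(w=2), 4(w=2), 6(w=5)
  4: 3(w=2), 5(w=4), 6(w=4)
  5: 1(w=6), 2(w=4), 4(w=4), 6(w=3)
  6: 1(w=6), 3(w=5), 4(w=4), 5(w=3)

Step 2: Apply Dijkstra's algorithm from vertex 6:
  Visit vertex 6 (distance=0)
    Update dist[1] = 6
    Update dist[3] = 5
    Update dist[4] = 4
    Update dist[5] = 3
  Visit vertex 5 (distance=3)
    Update dist[2] = 7
  Visit vertex 4 (distance=4)
  Visit vertex 3 (distance=5)
  Visit vertex 1 (distance=6)

Step 3: Shortest path: 6 -> 1
Total weight: 6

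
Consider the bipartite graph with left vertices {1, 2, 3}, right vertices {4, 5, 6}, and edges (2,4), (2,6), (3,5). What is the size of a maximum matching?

Step 1: List the neighbors of each left vertex:
  1: (none)
  2: 4, 6
  3: 5

Step 2: Greedily match left vertices, then look for augmenting paths:
  Match 2 -- 4
  Match 3 -- 5
  No augmenting path remains.

Step 3: Verify this is maximum:
  Matching has size 2. The vertex set {2, 3} covers every edge and has size 2; any matching has at most one edge per cover vertex, so 2 is maximum (König's theorem).

Maximum matching: {(2,4), (3,5)}
Size: 2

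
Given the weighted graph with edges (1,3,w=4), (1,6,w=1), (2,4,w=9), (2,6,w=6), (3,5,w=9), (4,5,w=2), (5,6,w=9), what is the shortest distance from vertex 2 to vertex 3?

Step 1: Build adjacency list with weights:
  1: 3(w=4), 6(w=1)
  2: 4(w=9), 6(w=6)
  3: 1(w=4), 5(w=9)
  4: 2(w=9), 5(w=2)
  5: 3(w=9), 4(w=2), 6(w=9)
  6: 1(w=1), 2(w=6), 5(w=9)

Step 2: Apply Dijkstra's algorithm from vertex 2:
  Visit vertex 2 (distance=0)
    Update dist[4] = 9
    Update dist[6] = 6
  Visit vertex 6 (distance=6)
    Update dist[1] = 7
    Update dist[5] = 15
  Visit vertex 1 (distance=7)
    Update dist[3] = 11
  Visit vertex 4 (distance=9)
    Update dist[5] = 11
  Visit vertex 3 (distance=11)

Step 3: Shortest path: 2 -> 6 -> 1 -> 3
Total weight: 6 + 1 + 4 = 11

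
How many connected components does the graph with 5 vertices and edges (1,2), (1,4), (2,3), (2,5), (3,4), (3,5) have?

Step 1: Build adjacency list from edges:
  1: 2, 4
  2: 1, 3, 5
  3: 2, 4, 5
  4: 1, 3
  5: 2, 3

Step 2: Run BFS/DFS from vertex 1:
  Visited: {1, 2, 4, 3, 5}
  Reached 5 of 5 vertices

Step 3: All 5 vertices reached from vertex 1, so the graph is connected.
Number of connected components: 1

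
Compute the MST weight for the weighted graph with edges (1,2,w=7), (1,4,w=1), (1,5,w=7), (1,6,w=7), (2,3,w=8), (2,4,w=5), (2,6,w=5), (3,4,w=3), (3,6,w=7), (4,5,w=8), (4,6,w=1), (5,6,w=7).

Apply Kruskal's algorithm (sort edges by weight, add if no cycle):

Sorted edges by weight:
  (1,4) w=1
  (4,6) w=1
  (3,4) w=3
  (2,4) w=5
  (2,6) w=5
  (1,5) w=7
  (1,2) w=7
  (1,6) w=7
  (3,6) w=7
  (5,6) w=7
  (2,3) w=8
  (4,5) w=8

Add edge (1,4) w=1 -- no cycle. Running total: 1
Add edge (4,6) w=1 -- no cycle. Running total: 2
Add edge (3,4) w=3 -- no cycle. Running total: 5
Add edge (2,4) w=5 -- no cycle. Running total: 10
Skip edge (2,6) w=5 -- would create cycle
Add edge (1,5) w=7 -- no cycle. Running total: 17

MST edges: (1,4,w=1), (4,6,w=1), (3,4,w=3), (2,4,w=5), (1,5,w=7)
Total MST weight: 1 + 1 + 3 + 5 + 7 = 17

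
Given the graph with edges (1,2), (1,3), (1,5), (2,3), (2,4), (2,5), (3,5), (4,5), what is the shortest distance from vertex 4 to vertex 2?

Step 1: Build adjacency list:
  1: 2, 3, 5
  2: 1, 3, 4, 5
  3: 1, 2, 5
  4: 2, 5
  5: 1, 2, 3, 4

Step 2: BFS from vertex 4 to find shortest path to 2:
  vertex 2 reached at distance 1

Step 3: Shortest path: 4 -> 2
Path length: 1 edge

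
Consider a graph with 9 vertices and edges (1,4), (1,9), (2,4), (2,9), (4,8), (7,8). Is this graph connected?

Step 1: Build adjacency list from edges:
  1: 4, 9
  2: 4, 9
  3: (none)
  4: 1, 2, 8
  5: (none)
  6: (none)
  7: 8
  8: 4, 7
  9: 1, 2

Step 2: Run BFS/DFS from vertex 1:
  Visited: {1, 4, 9, 2, 8, 7}
  Reached 6 of 9 vertices

Step 3: Only 6 of 9 vertices reached. Graph is disconnected.
Connected components: {1, 2, 4, 7, 8, 9}, {3}, {5}, {6}
Answer: No, the graph is not connected (4 components).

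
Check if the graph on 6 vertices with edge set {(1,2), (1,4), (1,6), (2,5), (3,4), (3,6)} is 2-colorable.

Step 1: Attempt 2-coloring using BFS:
  Start at vertex 1, assign color 0
  Color vertex 2 with color 1 (neighbor of 1)
  Color vertex 4 with color 1 (neighbor of 1)
  Color vertex 6 with color 1 (neighbor of 1)
  Color vertex 5 with color 0 (neighbor of 2)
  Color vertex 3 with color 0 (neighbor of 4)

Step 2: 2-coloring succeeded. No conflicts found.
  Set A (color 0): {1, 3, 5}
  Set B (color 1): {2, 4, 6}

The graph is bipartite with partition {1, 3, 5}, {2, 4, 6}.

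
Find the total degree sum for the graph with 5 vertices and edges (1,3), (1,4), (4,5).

Step 1: Count edges incident to each vertex:
  deg(1) = 2 (neighbors: 3, 4)
  deg(2) = 0 (neighbors: none)
  deg(3) = 1 (neighbors: 1)
  deg(4) = 2 (neighbors: 1, 5)
  deg(5) = 1 (neighbors: 4)

Step 2: Sum all degrees:
  2 + 0 + 1 + 2 + 1 = 6

Verification: sum of degrees = 2 * |E| = 2 * 3 = 6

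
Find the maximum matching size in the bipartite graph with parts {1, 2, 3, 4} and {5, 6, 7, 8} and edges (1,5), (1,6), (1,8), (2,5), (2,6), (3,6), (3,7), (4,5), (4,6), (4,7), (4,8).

Step 1: List the neighbors of each left vertex:
  1: 5, 6, 8
  2: 5, 6
  3: 6, 7
  4: 5, 6, 7, 8

Step 2: Greedily match left vertices, then look for augmenting paths:
  Match 1 -- 5
  Match 2 -- 6
  Match 3 -- 7
  Match 4 -- 8
  No augmenting path remains.

Step 3: Verify this is maximum:
  Matching size 4 = min(|L|, |R|) = min(4, 4), which is an upper bound, so this matching is maximum.

Maximum matching: {(1,5), (2,6), (3,7), (4,8)}
Size: 4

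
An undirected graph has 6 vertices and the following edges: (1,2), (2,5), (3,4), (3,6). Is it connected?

Step 1: Build adjacency list from edges:
  1: 2
  2: 1, 5
  3: 4, 6
  4: 3
  5: 2
  6: 3

Step 2: Run BFS/DFS from vertex 1:
  Visited: {1, 2, 5}
  Reached 3 of 6 vertices

Step 3: Only 3 of 6 vertices reached. Graph is disconnected.
Connected components: {1, 2, 5}, {3, 4, 6}
Answer: No, the graph is not connected (2 components).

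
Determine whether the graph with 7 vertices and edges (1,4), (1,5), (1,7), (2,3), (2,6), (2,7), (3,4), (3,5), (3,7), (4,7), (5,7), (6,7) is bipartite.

Step 1: Attempt 2-coloring using BFS:
  Start at vertex 1, assign color 0
  Color vertex 4 with color 1 (neighbor of 1)
  Color vertex 5 with color 1 (neighbor of 1)
  Color vertex 7 with color 1 (neighbor of 1)
  Color vertex 3 with color 0 (neighbor of 4)

Step 2: Conflict found! Vertices 4 and 7 are adjacent but have the same color.
This means the graph contains an odd cycle.

The graph is NOT bipartite.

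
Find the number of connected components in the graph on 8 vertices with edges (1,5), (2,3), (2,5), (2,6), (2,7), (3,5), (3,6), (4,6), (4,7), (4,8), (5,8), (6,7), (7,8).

Step 1: Build adjacency list from edges:
  1: 5
  2: 3, 5, 6, 7
  3: 2, 5, 6
  4: 6, 7, 8
  5: 1, 2, 3, 8
  6: 2, 3, 4, 7
  7: 2, 4, 6, 8
  8: 4, 5, 7

Step 2: Run BFS/DFS from vertex 1:
  Visited: {1, 5, 2, 3, 8, 6, 7, 4}
  Reached 8 of 8 vertices

Step 3: All 8 vertices reached from vertex 1, so the graph is connected.
Number of connected components: 1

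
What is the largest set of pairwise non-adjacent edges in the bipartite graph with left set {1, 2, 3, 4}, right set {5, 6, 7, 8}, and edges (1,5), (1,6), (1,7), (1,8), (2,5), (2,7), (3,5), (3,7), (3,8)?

Step 1: List the neighbors of each left vertex:
  1: 5, 6, 7, 8
  2: 5, 7
  3: 5, 7, 8
  4: (none)

Step 2: Greedily match left vertices, then look for augmenting paths:
  Match 1 -- 5
  Match 2 -- 7
  Match 3 -- 8
  No augmenting path remains.

Step 3: Verify this is maximum:
  Matching has size 3. The vertex set {1, 2, 3} covers every edge and has size 3; any matching has at most one edge per cover vertex, so 3 is maximum (König's theorem).

Maximum matching: {(1,5), (2,7), (3,8)}
Size: 3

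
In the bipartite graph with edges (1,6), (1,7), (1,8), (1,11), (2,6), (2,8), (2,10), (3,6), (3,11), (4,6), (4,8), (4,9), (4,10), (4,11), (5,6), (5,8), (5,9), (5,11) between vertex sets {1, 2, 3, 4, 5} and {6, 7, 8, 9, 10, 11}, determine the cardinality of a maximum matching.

Step 1: List the neighbors of each left vertex:
  1: 6, 7, 8, 11
  2: 6, 8, 10
  3: 6, 11
  4: 6, 8, 9, 10, 11
  5: 6, 8, 9, 11

Step 2: Greedily match left vertices, then look for augmenting paths:
  Match 1 -- 7
  Match 2 -- 8
  Match 3 -- 11
  Match 4 -- 9
  Match 5 -- 6
  No augmenting path remains.

Step 3: Verify this is maximum:
  Matching size 5 = min(|L|, |R|) = min(5, 6), which is an upper bound, so this matching is maximum.

Maximum matching: {(1,7), (2,8), (3,11), (4,9), (5,6)}
Size: 5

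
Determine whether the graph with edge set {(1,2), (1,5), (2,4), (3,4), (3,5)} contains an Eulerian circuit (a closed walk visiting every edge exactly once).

Step 1: Find the degree of each vertex:
  deg(1) = 2
  deg(2) = 2
  deg(3) = 2
  deg(4) = 2
  deg(5) = 2

Step 2: Count vertices with odd degree:
  All vertices have even degree (0 odd-degree vertices)

Step 3: Apply Euler's theorem:
  - Eulerian circuit exists iff graph is connected and all vertices have even degree
  - Eulerian path exists iff graph is connected and has 0 or 2 odd-degree vertices

Graph is connected with 0 odd-degree vertices.
Both Eulerian circuit and Eulerian path exist.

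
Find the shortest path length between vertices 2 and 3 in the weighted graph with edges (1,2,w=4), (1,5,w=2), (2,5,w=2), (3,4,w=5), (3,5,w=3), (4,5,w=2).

Step 1: Build adjacency list with weights:
  1: 2(w=4), 5(w=2)
  2: 1(w=4), 5(w=2)
  3: 4(w=5), 5(w=3)
  4: 3(w=5), 5(w=2)
  5: 1(w=2), 2(w=2), 3(w=3), 4(w=2)

Step 2: Apply Dijkstra's algorithm from vertex 2:
  Visit vertex 2 (distance=0)
    Update dist[1] = 4
    Update dist[5] = 2
  Visit vertex 5 (distance=2)
    Update dist[3] = 5
    Update dist[4] = 4
  Visit vertex 1 (distance=4)
  Visit vertex 4 (distance=4)
  Visit vertex 3 (distance=5)

Step 3: Shortest path: 2 -> 5 -> 3
Total weight: 2 + 3 = 5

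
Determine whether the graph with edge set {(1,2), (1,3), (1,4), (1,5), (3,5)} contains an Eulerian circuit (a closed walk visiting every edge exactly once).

Step 1: Find the degree of each vertex:
  deg(1) = 4
  deg(2) = 1
  deg(3) = 2
  deg(4) = 1
  deg(5) = 2

Step 2: Count vertices with odd degree:
  Odd-degree vertices: 2, 4 (2 total)

Step 3: Apply Euler's theorem:
  - Eulerian circuit exists iff graph is connected and all vertices have even degree
  - Eulerian path exists iff graph is connected and has 0 or 2 odd-degree vertices

Graph is connected with exactly 2 odd-degree vertices (2, 4).
Eulerian path exists (starting and ending at the odd-degree vertices), but no Eulerian circuit.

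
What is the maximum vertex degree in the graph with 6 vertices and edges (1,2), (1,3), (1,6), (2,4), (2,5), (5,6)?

Step 1: Count edges incident to each vertex:
  deg(1) = 3 (neighbors: 2, 3, 6)
  deg(2) = 3 (neighbors: 1, 4, 5)
  deg(3) = 1 (neighbors: 1)
  deg(4) = 1 (neighbors: 2)
  deg(5) = 2 (neighbors: 2, 6)
  deg(6) = 2 (neighbors: 1, 5)

Step 2: Find maximum:
  max(3, 3, 1, 1, 2, 2) = 3 (vertex 1)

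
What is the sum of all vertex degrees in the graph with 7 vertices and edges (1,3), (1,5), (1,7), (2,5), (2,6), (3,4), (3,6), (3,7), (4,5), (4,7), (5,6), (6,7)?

Step 1: Count edges incident to each vertex:
  deg(1) = 3 (neighbors: 3, 5, 7)
  deg(2) = 2 (neighbors: 5, 6)
  deg(3) = 4 (neighbors: 1, 4, 6, 7)
  deg(4) = 3 (neighbors: 3, 5, 7)
  deg(5) = 4 (neighbors: 1, 2, 4, 6)
  deg(6) = 4 (neighbors: 2, 3, 5, 7)
  deg(7) = 4 (neighbors: 1, 3, 4, 6)

Step 2: Sum all degrees:
  3 + 2 + 4 + 3 + 4 + 4 + 4 = 24

Verification: sum of degrees = 2 * |E| = 2 * 12 = 24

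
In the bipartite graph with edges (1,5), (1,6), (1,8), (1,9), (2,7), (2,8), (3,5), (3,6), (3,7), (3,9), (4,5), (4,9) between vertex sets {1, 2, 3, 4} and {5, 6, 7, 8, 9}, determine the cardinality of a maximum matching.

Step 1: List the neighbors of each left vertex:
  1: 5, 6, 8, 9
  2: 7, 8
  3: 5, 6, 7, 9
  4: 5, 9

Step 2: Greedily match left vertices, then look for augmenting paths:
  Match 1 -- 5
  Match 2 -- 7
  Match 3 -- 6
  Match 4 -- 9
  No augmenting path remains.

Step 3: Verify this is maximum:
  Matching size 4 = min(|L|, |R|) = min(4, 5), which is an upper bound, so this matching is maximum.

Maximum matching: {(1,5), (2,7), (3,6), (4,9)}
Size: 4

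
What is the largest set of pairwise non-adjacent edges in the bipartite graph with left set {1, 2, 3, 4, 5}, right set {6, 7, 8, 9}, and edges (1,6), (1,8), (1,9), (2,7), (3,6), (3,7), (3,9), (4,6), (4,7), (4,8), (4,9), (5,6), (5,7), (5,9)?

Step 1: List the neighbors of each left vertex:
  1: 6, 8, 9
  2: 7
  3: 6, 7, 9
  4: 6, 7, 8, 9
  5: 6, 7, 9

Step 2: Greedily match left vertices, then look for augmenting paths:
  Match 1 -- 6
  Match 2 -- 7
  Match 3 -- 9
  Match 4 -- 8
  No augmenting path remains.

Step 3: Verify this is maximum:
  Matching size 4 = min(|L|, |R|) = min(5, 4), which is an upper bound, so this matching is maximum.

Maximum matching: {(1,6), (2,7), (3,9), (4,8)}
Size: 4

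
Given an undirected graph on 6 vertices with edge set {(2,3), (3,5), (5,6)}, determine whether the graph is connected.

Step 1: Build adjacency list from edges:
  1: (none)
  2: 3
  3: 2, 5
  4: (none)
  5: 3, 6
  6: 5

Step 2: Run BFS/DFS from vertex 1:
  Visited: {1}
  Reached 1 of 6 vertices

Step 3: Only 1 of 6 vertices reached. Graph is disconnected.
Connected components: {1}, {2, 3, 5, 6}, {4}
Answer: No, the graph is not connected (3 components).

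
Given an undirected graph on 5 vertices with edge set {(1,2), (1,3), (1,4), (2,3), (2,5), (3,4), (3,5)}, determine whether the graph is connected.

Step 1: Build adjacency list from edges:
  1: 2, 3, 4
  2: 1, 3, 5
  3: 1, 2, 4, 5
  4: 1, 3
  5: 2, 3

Step 2: Run BFS/DFS from vertex 1:
  Visited: {1, 2, 3, 4, 5}
  Reached 5 of 5 vertices

Step 3: All 5 vertices reached from vertex 1, so the graph is connected.
Answer: Yes, the graph is connected.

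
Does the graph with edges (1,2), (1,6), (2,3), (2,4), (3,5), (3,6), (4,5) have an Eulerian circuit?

Step 1: Find the degree of each vertex:
  deg(1) = 2
  deg(2) = 3
  deg(3) = 3
  deg(4) = 2
  deg(5) = 2
  deg(6) = 2

Step 2: Count vertices with odd degree:
  Odd-degree vertices: 2, 3 (2 total)

Step 3: Apply Euler's theorem:
  - Eulerian circuit exists iff graph is connected and all vertices have even degree
  - Eulerian path exists iff graph is connected and has 0 or 2 odd-degree vertices

Graph is connected with exactly 2 odd-degree vertices (2, 3).
Eulerian path exists (starting and ending at the odd-degree vertices), but no Eulerian circuit.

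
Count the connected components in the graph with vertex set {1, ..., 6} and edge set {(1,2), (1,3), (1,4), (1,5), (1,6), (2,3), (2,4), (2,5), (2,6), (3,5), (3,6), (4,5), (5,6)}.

Step 1: Build adjacency list from edges:
  1: 2, 3, 4, 5, 6
  2: 1, 3, 4, 5, 6
  3: 1, 2, 5, 6
  4: 1, 2, 5
  5: 1, 2, 3, 4, 6
  6: 1, 2, 3, 5

Step 2: Run BFS/DFS from vertex 1:
  Visited: {1, 2, 3, 4, 5, 6}
  Reached 6 of 6 vertices

Step 3: All 6 vertices reached from vertex 1, so the graph is connected.
Number of connected components: 1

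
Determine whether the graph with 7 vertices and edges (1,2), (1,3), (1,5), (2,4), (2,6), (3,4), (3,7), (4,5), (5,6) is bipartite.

Step 1: Attempt 2-coloring using BFS:
  Start at vertex 1, assign color 0
  Color vertex 2 with color 1 (neighbor of 1)
  Color vertex 3 with color 1 (neighbor of 1)
  Color vertex 5 with color 1 (neighbor of 1)
  Color vertex 4 with color 0 (neighbor of 2)
  Color vertex 6 with color 0 (neighbor of 2)
  Color vertex 7 with color 0 (neighbor of 3)

Step 2: 2-coloring succeeded. No conflicts found.
  Set A (color 0): {1, 4, 6, 7}
  Set B (color 1): {2, 3, 5}

The graph is bipartite with partition {1, 4, 6, 7}, {2, 3, 5}.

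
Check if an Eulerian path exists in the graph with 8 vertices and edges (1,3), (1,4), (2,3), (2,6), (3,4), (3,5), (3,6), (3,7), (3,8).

Step 1: Find the degree of each vertex:
  deg(1) = 2
  deg(2) = 2
  deg(3) = 7
  deg(4) = 2
  deg(5) = 1
  deg(6) = 2
  deg(7) = 1
  deg(8) = 1

Step 2: Count vertices with odd degree:
  Odd-degree vertices: 3, 5, 7, 8 (4 total)

Step 3: Apply Euler's theorem:
  - Eulerian circuit exists iff graph is connected and all vertices have even degree
  - Eulerian path exists iff graph is connected and has 0 or 2 odd-degree vertices

Graph has 4 odd-degree vertices (need 0 or 2).
Neither Eulerian path nor Eulerian circuit exists.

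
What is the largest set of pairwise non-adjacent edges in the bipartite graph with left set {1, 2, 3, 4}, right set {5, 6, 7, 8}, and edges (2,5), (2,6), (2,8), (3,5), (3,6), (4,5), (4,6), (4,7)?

Step 1: List the neighbors of each left vertex:
  1: (none)
  2: 5, 6, 8
  3: 5, 6
  4: 5, 6, 7

Step 2: Greedily match left vertices, then look for augmenting paths:
  Match 2 -- 5
  Match 3 -- 6
  Match 4 -- 7
  No augmenting path remains.

Step 3: Verify this is maximum:
  Matching has size 3. The vertex set {2, 3, 4} covers every edge and has size 3; any matching has at most one edge per cover vertex, so 3 is maximum (König's theorem).

Maximum matching: {(2,5), (3,6), (4,7)}
Size: 3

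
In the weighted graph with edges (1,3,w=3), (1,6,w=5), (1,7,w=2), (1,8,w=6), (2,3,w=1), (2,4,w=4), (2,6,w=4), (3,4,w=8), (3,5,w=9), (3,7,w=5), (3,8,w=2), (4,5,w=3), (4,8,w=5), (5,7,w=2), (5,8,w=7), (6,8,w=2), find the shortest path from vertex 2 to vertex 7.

Step 1: Build adjacency list with weights:
  1: 3(w=3), 6(w=5), 7(w=2), 8(w=6)
  2: 3(w=1), 4(w=4), 6(w=4)
  3: 1(w=3), 2(w=1), 4(w=8), 5(w=9), 7(w=5), 8(w=2)
  4: 2(w=4), 3(w=8), 5(w=3), 8(w=5)
  5: 3(w=9), 4(w=3), 7(w=2), 8(w=7)
  6: 1(w=5), 2(w=4), 8(w=2)
  7: 1(w=2), 3(w=5), 5(w=2)
  8: 1(w=6), 3(w=2), 4(w=5), 5(w=7), 6(w=2)

Step 2: Apply Dijkstra's algorithm from vertex 2:
  Visit vertex 2 (distance=0)
    Update dist[3] = 1
    Update dist[4] = 4
    Update dist[6] = 4
  Visit vertex 3 (distance=1)
    Update dist[1] = 4
    Update dist[5] = 10
    Update dist[7] = 6
    Update dist[8] = 3
  Visit vertex 8 (distance=3)
  Visit vertex 1 (distance=4)
  Visit vertex 4 (distance=4)
    Update dist[5] = 7
  Visit vertex 6 (distance=4)
  Visit vertex 7 (distance=6)

Step 3: Shortest path: 2 -> 3 -> 7
Total weight: 1 + 5 = 6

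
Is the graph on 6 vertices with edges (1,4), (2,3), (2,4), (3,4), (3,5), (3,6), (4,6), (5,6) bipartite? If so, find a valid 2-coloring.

Step 1: Attempt 2-coloring using BFS:
  Start at vertex 1, assign color 0
  Color vertex 4 with color 1 (neighbor of 1)
  Color vertex 2 with color 0 (neighbor of 4)
  Color vertex 3 with color 0 (neighbor of 4)
  Color vertex 6 with color 0 (neighbor of 4)

Step 2: Conflict found! Vertices 2 and 3 are adjacent but have the same color.
This means the graph contains an odd cycle.

The graph is NOT bipartite.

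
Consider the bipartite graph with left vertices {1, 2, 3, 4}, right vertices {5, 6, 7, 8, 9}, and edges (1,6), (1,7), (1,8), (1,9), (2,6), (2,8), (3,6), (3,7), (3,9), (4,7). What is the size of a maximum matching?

Step 1: List the neighbors of each left vertex:
  1: 6, 7, 8, 9
  2: 6, 8
  3: 6, 7, 9
  4: 7

Step 2: Greedily match left vertices, then look for augmenting paths:
  Match 1 -- 6
  Match 2 -- 8
  Match 3 -- 9
  Match 4 -- 7
  No augmenting path remains.

Step 3: Verify this is maximum:
  Matching size 4 = min(|L|, |R|) = min(4, 5), which is an upper bound, so this matching is maximum.

Maximum matching: {(1,6), (2,8), (3,9), (4,7)}
Size: 4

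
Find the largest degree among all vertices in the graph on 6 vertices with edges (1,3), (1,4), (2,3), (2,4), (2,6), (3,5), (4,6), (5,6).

Step 1: Count edges incident to each vertex:
  deg(1) = 2 (neighbors: 3, 4)
  deg(2) = 3 (neighbors: 3, 4, 6)
  deg(3) = 3 (neighbors: 1, 2, 5)
  deg(4) = 3 (neighbors: 1, 2, 6)
  deg(5) = 2 (neighbors: 3, 6)
  deg(6) = 3 (neighbors: 2, 4, 5)

Step 2: Find maximum:
  max(2, 3, 3, 3, 2, 3) = 3 (vertex 2)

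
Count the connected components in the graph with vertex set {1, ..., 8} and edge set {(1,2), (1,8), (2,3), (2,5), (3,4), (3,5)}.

Step 1: Build adjacency list from edges:
  1: 2, 8
  2: 1, 3, 5
  3: 2, 4, 5
  4: 3
  5: 2, 3
  6: (none)
  7: (none)
  8: 1

Step 2: Run BFS/DFS from vertex 1:
  Visited: {1, 2, 8, 3, 5, 4}
  Reached 6 of 8 vertices

Step 3: Only 6 of 8 vertices reached. Graph is disconnected.
Connected components: {1, 2, 3, 4, 5, 8}, {6}, {7}
Number of connected components: 3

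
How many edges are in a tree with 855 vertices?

A tree on n vertices always has exactly n - 1 edges.
For n = 855: edges = 855 - 1 = 854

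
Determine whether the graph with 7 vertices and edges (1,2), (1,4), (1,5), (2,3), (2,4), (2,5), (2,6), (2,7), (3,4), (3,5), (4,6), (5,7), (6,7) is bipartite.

Step 1: Attempt 2-coloring using BFS:
  Start at vertex 1, assign color 0
  Color vertex 2 with color 1 (neighbor of 1)
  Color vertex 4 with color 1 (neighbor of 1)
  Color vertex 5 with color 1 (neighbor of 1)
  Color vertex 3 with color 0 (neighbor of 2)

Step 2: Conflict found! Vertices 2 and 4 are adjacent but have the same color.
This means the graph contains an odd cycle.

The graph is NOT bipartite.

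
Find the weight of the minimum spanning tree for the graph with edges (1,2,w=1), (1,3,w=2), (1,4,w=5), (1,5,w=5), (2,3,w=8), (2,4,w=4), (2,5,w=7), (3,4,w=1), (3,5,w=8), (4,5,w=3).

Apply Kruskal's algorithm (sort edges by weight, add if no cycle):

Sorted edges by weight:
  (1,2) w=1
  (3,4) w=1
  (1,3) w=2
  (4,5) w=3
  (2,4) w=4
  (1,4) w=5
  (1,5) w=5
  (2,5) w=7
  (2,3) w=8
  (3,5) w=8

Add edge (1,2) w=1 -- no cycle. Running total: 1
Add edge (3,4) w=1 -- no cycle. Running total: 2
Add edge (1,3) w=2 -- no cycle. Running total: 4
Add edge (4,5) w=3 -- no cycle. Running total: 7

MST edges: (1,2,w=1), (3,4,w=1), (1,3,w=2), (4,5,w=3)
Total MST weight: 1 + 1 + 2 + 3 = 7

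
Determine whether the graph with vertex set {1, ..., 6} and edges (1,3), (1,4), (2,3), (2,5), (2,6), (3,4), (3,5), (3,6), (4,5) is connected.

Step 1: Build adjacency list from edges:
  1: 3, 4
  2: 3, 5, 6
  3: 1, 2, 4, 5, 6
  4: 1, 3, 5
  5: 2, 3, 4
  6: 2, 3

Step 2: Run BFS/DFS from vertex 1:
  Visited: {1, 3, 4, 2, 5, 6}
  Reached 6 of 6 vertices

Step 3: All 6 vertices reached from vertex 1, so the graph is connected.
Answer: Yes, the graph is connected.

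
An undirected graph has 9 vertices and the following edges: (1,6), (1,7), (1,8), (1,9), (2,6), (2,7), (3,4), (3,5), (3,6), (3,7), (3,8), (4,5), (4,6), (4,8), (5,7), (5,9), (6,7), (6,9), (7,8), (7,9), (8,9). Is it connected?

Step 1: Build adjacency list from edges:
  1: 6, 7, 8, 9
  2: 6, 7
  3: 4, 5, 6, 7, 8
  4: 3, 5, 6, 8
  5: 3, 4, 7, 9
  6: 1, 2, 3, 4, 7, 9
  7: 1, 2, 3, 5, 6, 8, 9
  8: 1, 3, 4, 7, 9
  9: 1, 5, 6, 7, 8

Step 2: Run BFS/DFS from vertex 1:
  Visited: {1, 6, 7, 8, 9, 2, 3, 4, 5}
  Reached 9 of 9 vertices

Step 3: All 9 vertices reached from vertex 1, so the graph is connected.
Answer: Yes, the graph is connected.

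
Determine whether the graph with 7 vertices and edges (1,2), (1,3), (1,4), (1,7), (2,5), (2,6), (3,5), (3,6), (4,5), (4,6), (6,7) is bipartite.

Step 1: Attempt 2-coloring using BFS:
  Start at vertex 1, assign color 0
  Color vertex 2 with color 1 (neighbor of 1)
  Color vertex 3 with color 1 (neighbor of 1)
  Color vertex 4 with color 1 (neighbor of 1)
  Color vertex 7 with color 1 (neighbor of 1)
  Color vertex 5 with color 0 (neighbor of 2)
  Color vertex 6 with color 0 (neighbor of 2)

Step 2: 2-coloring succeeded. No conflicts found.
  Set A (color 0): {1, 5, 6}
  Set B (color 1): {2, 3, 4, 7}

The graph is bipartite with partition {1, 5, 6}, {2, 3, 4, 7}.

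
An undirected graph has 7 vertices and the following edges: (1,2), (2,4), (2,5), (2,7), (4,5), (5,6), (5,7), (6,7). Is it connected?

Step 1: Build adjacency list from edges:
  1: 2
  2: 1, 4, 5, 7
  3: (none)
  4: 2, 5
  5: 2, 4, 6, 7
  6: 5, 7
  7: 2, 5, 6

Step 2: Run BFS/DFS from vertex 1:
  Visited: {1, 2, 4, 5, 7, 6}
  Reached 6 of 7 vertices

Step 3: Only 6 of 7 vertices reached. Graph is disconnected.
Connected components: {1, 2, 4, 5, 6, 7}, {3}
Answer: No, the graph is not connected (2 components).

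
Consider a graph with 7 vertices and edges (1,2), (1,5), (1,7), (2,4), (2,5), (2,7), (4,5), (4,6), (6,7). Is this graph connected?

Step 1: Build adjacency list from edges:
  1: 2, 5, 7
  2: 1, 4, 5, 7
  3: (none)
  4: 2, 5, 6
  5: 1, 2, 4
  6: 4, 7
  7: 1, 2, 6

Step 2: Run BFS/DFS from vertex 1:
  Visited: {1, 2, 5, 7, 4, 6}
  Reached 6 of 7 vertices

Step 3: Only 6 of 7 vertices reached. Graph is disconnected.
Connected components: {1, 2, 4, 5, 6, 7}, {3}
Answer: No, the graph is not connected (2 components).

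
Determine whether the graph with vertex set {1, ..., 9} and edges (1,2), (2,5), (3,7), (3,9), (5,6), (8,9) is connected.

Step 1: Build adjacency list from edges:
  1: 2
  2: 1, 5
  3: 7, 9
  4: (none)
  5: 2, 6
  6: 5
  7: 3
  8: 9
  9: 3, 8

Step 2: Run BFS/DFS from vertex 1:
  Visited: {1, 2, 5, 6}
  Reached 4 of 9 vertices

Step 3: Only 4 of 9 vertices reached. Graph is disconnected.
Connected components: {1, 2, 5, 6}, {3, 7, 8, 9}, {4}
Answer: No, the graph is not connected (3 components).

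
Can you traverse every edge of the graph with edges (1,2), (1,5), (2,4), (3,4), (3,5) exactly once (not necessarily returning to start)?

Step 1: Find the degree of each vertex:
  deg(1) = 2
  deg(2) = 2
  deg(3) = 2
  deg(4) = 2
  deg(5) = 2

Step 2: Count vertices with odd degree:
  All vertices have even degree (0 odd-degree vertices)

Step 3: Apply Euler's theorem:
  - Eulerian circuit exists iff graph is connected and all vertices have even degree
  - Eulerian path exists iff graph is connected and has 0 or 2 odd-degree vertices

Graph is connected with 0 odd-degree vertices.
Both Eulerian circuit and Eulerian path exist.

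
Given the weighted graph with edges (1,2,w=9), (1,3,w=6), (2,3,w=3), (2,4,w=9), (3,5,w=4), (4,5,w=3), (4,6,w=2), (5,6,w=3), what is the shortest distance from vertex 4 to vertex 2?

Step 1: Build adjacency list with weights:
  1: 2(w=9), 3(w=6)
  2: 1(w=9), 3(w=3), 4(w=9)
  3: 1(w=6), 2(w=3), 5(w=4)
  4: 2(w=9), 5(w=3), 6(w=2)
  5: 3(w=4), 4(w=3), 6(w=3)
  6: 4(w=2), 5(w=3)

Step 2: Apply Dijkstra's algorithm from vertex 4:
  Visit vertex 4 (distance=0)
    Update dist[2] = 9
    Update dist[5] = 3
    Update dist[6] = 2
  Visit vertex 6 (distance=2)
  Visit vertex 5 (distance=3)
    Update dist[3] = 7
  Visit vertex 3 (distance=7)
    Update dist[1] = 13
  Visit vertex 2 (distance=9)

Step 3: Shortest path: 4 -> 2
Total weight: 9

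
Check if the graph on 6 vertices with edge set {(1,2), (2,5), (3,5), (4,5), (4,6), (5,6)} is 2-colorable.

Step 1: Attempt 2-coloring using BFS:
  Start at vertex 1, assign color 0
  Color vertex 2 with color 1 (neighbor of 1)
  Color vertex 5 with color 0 (neighbor of 2)
  Color vertex 3 with color 1 (neighbor of 5)
  Color vertex 4 with color 1 (neighbor of 5)
  Color vertex 6 with color 1 (neighbor of 5)

Step 2: Conflict found! Vertices 4 and 6 are adjacent but have the same color.
This means the graph contains an odd cycle.

The graph is NOT bipartite.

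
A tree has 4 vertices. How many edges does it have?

A tree on n vertices always has exactly n - 1 edges.
For n = 4: edges = 4 - 1 = 3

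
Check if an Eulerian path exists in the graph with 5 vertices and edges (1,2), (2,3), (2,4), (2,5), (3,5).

Step 1: Find the degree of each vertex:
  deg(1) = 1
  deg(2) = 4
  deg(3) = 2
  deg(4) = 1
  deg(5) = 2

Step 2: Count vertices with odd degree:
  Odd-degree vertices: 1, 4 (2 total)

Step 3: Apply Euler's theorem:
  - Eulerian circuit exists iff graph is connected and all vertices have even degree
  - Eulerian path exists iff graph is connected and has 0 or 2 odd-degree vertices

Graph is connected with exactly 2 odd-degree vertices (1, 4).
Eulerian path exists (starting and ending at the odd-degree vertices), but no Eulerian circuit.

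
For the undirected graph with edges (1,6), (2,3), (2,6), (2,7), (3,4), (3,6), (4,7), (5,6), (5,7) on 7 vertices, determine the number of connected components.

Step 1: Build adjacency list from edges:
  1: 6
  2: 3, 6, 7
  3: 2, 4, 6
  4: 3, 7
  5: 6, 7
  6: 1, 2, 3, 5
  7: 2, 4, 5

Step 2: Run BFS/DFS from vertex 1:
  Visited: {1, 6, 2, 3, 5, 7, 4}
  Reached 7 of 7 vertices

Step 3: All 7 vertices reached from vertex 1, so the graph is connected.
Number of connected components: 1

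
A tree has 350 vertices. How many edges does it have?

A tree on n vertices always has exactly n - 1 edges.
For n = 350: edges = 350 - 1 = 349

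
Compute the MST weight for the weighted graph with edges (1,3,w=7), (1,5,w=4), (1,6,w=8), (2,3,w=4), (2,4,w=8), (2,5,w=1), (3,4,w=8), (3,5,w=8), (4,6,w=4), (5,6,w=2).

Apply Kruskal's algorithm (sort edges by weight, add if no cycle):

Sorted edges by weight:
  (2,5) w=1
  (5,6) w=2
  (1,5) w=4
  (2,3) w=4
  (4,6) w=4
  (1,3) w=7
  (1,6) w=8
  (2,4) w=8
  (3,4) w=8
  (3,5) w=8

Add edge (2,5) w=1 -- no cycle. Running total: 1
Add edge (5,6) w=2 -- no cycle. Running total: 3
Add edge (1,5) w=4 -- no cycle. Running total: 7
Add edge (2,3) w=4 -- no cycle. Running total: 11
Add edge (4,6) w=4 -- no cycle. Running total: 15

MST edges: (2,5,w=1), (5,6,w=2), (1,5,w=4), (2,3,w=4), (4,6,w=4)
Total MST weight: 1 + 2 + 4 + 4 + 4 = 15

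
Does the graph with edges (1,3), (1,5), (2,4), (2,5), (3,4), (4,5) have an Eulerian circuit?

Step 1: Find the degree of each vertex:
  deg(1) = 2
  deg(2) = 2
  deg(3) = 2
  deg(4) = 3
  deg(5) = 3

Step 2: Count vertices with odd degree:
  Odd-degree vertices: 4, 5 (2 total)

Step 3: Apply Euler's theorem:
  - Eulerian circuit exists iff graph is connected and all vertices have even degree
  - Eulerian path exists iff graph is connected and has 0 or 2 odd-degree vertices

Graph is connected with exactly 2 odd-degree vertices (4, 5).
Eulerian path exists (starting and ending at the odd-degree vertices), but no Eulerian circuit.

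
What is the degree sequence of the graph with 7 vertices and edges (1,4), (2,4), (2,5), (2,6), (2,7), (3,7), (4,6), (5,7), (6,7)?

Step 1: Count edges incident to each vertex:
  deg(1) = 1 (neighbors: 4)
  deg(2) = 4 (neighbors: 4, 5, 6, 7)
  deg(3) = 1 (neighbors: 7)
  deg(4) = 3 (neighbors: 1, 2, 6)
  deg(5) = 2 (neighbors: 2, 7)
  deg(6) = 3 (neighbors: 2, 4, 7)
  deg(7) = 4 (neighbors: 2, 3, 5, 6)

Step 2: Sort degrees in non-increasing order:
  Degrees: [1, 4, 1, 3, 2, 3, 4] -> sorted: [4, 4, 3, 3, 2, 1, 1]

Degree sequence: [4, 4, 3, 3, 2, 1, 1]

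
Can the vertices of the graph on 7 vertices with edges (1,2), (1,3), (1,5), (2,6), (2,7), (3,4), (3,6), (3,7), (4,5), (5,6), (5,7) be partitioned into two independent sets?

Step 1: Attempt 2-coloring using BFS:
  Start at vertex 1, assign color 0
  Color vertex 2 with color 1 (neighbor of 1)
  Color vertex 3 with color 1 (neighbor of 1)
  Color vertex 5 with color 1 (neighbor of 1)
  Color vertex 6 with color 0 (neighbor of 2)
  Color vertex 7 with color 0 (neighbor of 2)
  Color vertex 4 with color 0 (neighbor of 3)

Step 2: 2-coloring succeeded. No conflicts found.
  Set A (color 0): {1, 4, 6, 7}
  Set B (color 1): {2, 3, 5}

The graph is bipartite with partition {1, 4, 6, 7}, {2, 3, 5}.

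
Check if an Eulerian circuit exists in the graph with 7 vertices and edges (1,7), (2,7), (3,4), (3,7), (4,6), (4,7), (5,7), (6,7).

Step 1: Find the degree of each vertex:
  deg(1) = 1
  deg(2) = 1
  deg(3) = 2
  deg(4) = 3
  deg(5) = 1
  deg(6) = 2
  deg(7) = 6

Step 2: Count vertices with odd degree:
  Odd-degree vertices: 1, 2, 4, 5 (4 total)

Step 3: Apply Euler's theorem:
  - Eulerian circuit exists iff graph is connected and all vertices have even degree
  - Eulerian path exists iff graph is connected and has 0 or 2 odd-degree vertices

Graph has 4 odd-degree vertices (need 0 or 2).
Neither Eulerian path nor Eulerian circuit exists.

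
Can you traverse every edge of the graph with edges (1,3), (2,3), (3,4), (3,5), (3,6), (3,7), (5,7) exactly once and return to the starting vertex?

Step 1: Find the degree of each vertex:
  deg(1) = 1
  deg(2) = 1
  deg(3) = 6
  deg(4) = 1
  deg(5) = 2
  deg(6) = 1
  deg(7) = 2

Step 2: Count vertices with odd degree:
  Odd-degree vertices: 1, 2, 4, 6 (4 total)

Step 3: Apply Euler's theorem:
  - Eulerian circuit exists iff graph is connected and all vertices have even degree
  - Eulerian path exists iff graph is connected and has 0 or 2 odd-degree vertices

Graph has 4 odd-degree vertices (need 0 or 2).
Neither Eulerian path nor Eulerian circuit exists.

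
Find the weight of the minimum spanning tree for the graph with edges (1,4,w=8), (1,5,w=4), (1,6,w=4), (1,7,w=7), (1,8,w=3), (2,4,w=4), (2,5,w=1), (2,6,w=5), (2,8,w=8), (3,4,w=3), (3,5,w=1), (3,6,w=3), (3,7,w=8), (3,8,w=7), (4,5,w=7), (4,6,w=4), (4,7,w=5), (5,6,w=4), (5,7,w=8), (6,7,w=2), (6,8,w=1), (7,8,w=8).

Apply Kruskal's algorithm (sort edges by weight, add if no cycle):

Sorted edges by weight:
  (2,5) w=1
  (3,5) w=1
  (6,8) w=1
  (6,7) w=2
  (1,8) w=3
  (3,4) w=3
  (3,6) w=3
  (1,6) w=4
  (1,5) w=4
  (2,4) w=4
  (4,6) w=4
  (5,6) w=4
  (2,6) w=5
  (4,7) w=5
  (1,7) w=7
  (3,8) w=7
  (4,5) w=7
  (1,4) w=8
  (2,8) w=8
  (3,7) w=8
  (5,7) w=8
  (7,8) w=8

Add edge (2,5) w=1 -- no cycle. Running total: 1
Add edge (3,5) w=1 -- no cycle. Running total: 2
Add edge (6,8) w=1 -- no cycle. Running total: 3
Add edge (6,7) w=2 -- no cycle. Running total: 5
Add edge (1,8) w=3 -- no cycle. Running total: 8
Add edge (3,4) w=3 -- no cycle. Running total: 11
Add edge (3,6) w=3 -- no cycle. Running total: 14

MST edges: (2,5,w=1), (3,5,w=1), (6,8,w=1), (6,7,w=2), (1,8,w=3), (3,4,w=3), (3,6,w=3)
Total MST weight: 1 + 1 + 1 + 2 + 3 + 3 + 3 = 14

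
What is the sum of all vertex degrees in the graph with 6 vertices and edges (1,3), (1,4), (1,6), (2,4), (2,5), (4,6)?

Step 1: Count edges incident to each vertex:
  deg(1) = 3 (neighbors: 3, 4, 6)
  deg(2) = 2 (neighbors: 4, 5)
  deg(3) = 1 (neighbors: 1)
  deg(4) = 3 (neighbors: 1, 2, 6)
  deg(5) = 1 (neighbors: 2)
  deg(6) = 2 (neighbors: 1, 4)

Step 2: Sum all degrees:
  3 + 2 + 1 + 3 + 1 + 2 = 12

Verification: sum of degrees = 2 * |E| = 2 * 6 = 12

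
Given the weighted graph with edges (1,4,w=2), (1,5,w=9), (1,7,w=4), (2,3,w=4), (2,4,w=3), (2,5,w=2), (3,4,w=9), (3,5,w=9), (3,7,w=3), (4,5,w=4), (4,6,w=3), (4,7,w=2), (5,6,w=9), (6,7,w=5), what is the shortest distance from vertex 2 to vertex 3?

Step 1: Build adjacency list with weights:
  1: 4(w=2), 5(w=9), 7(w=4)
  2: 3(w=4), 4(w=3), 5(w=2)
  3: 2(w=4), 4(w=9), 5(w=9), 7(w=3)
  4: 1(w=2), 2(w=3), 3(w=9), 5(w=4), 6(w=3), 7(w=2)
  5: 1(w=9), 2(w=2), 3(w=9), 4(w=4), 6(w=9)
  6: 4(w=3), 5(w=9), 7(w=5)
  7: 1(w=4), 3(w=3), 4(w=2), 6(w=5)

Step 2: Apply Dijkstra's algorithm from vertex 2:
  Visit vertex 2 (distance=0)
    Update dist[3] = 4
    Update dist[4] = 3
    Update dist[5] = 2
  Visit vertex 5 (distance=2)
    Update dist[1] = 11
    Update dist[6] = 11
  Visit vertex 4 (distance=3)
    Update dist[1] = 5
    Update dist[6] = 6
    Update dist[7] = 5
  Visit vertex 3 (distance=4)

Step 3: Shortest path: 2 -> 3
Total weight: 4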